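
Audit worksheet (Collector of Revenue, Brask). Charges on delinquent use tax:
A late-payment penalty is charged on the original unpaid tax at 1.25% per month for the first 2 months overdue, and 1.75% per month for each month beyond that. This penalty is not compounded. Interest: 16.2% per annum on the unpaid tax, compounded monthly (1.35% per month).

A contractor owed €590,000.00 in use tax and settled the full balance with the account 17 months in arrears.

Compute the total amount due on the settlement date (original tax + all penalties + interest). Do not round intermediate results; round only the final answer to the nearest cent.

Penalty, months 1–2: 2 × 1.25% × €590,000.00 = €14,750.00
Penalty, months 3–17: 15 × 1.75% × €590,000.00 = €154,875.00
Interest: €590,000.00 × ((1 + 0.0135)^17 − 1) = €590,000.00 × 0.2560410… = €151,064.1653…
Total = €590,000.00 + €169,625.0000 + €151,064.1653… = €910,689.17

€910,689.17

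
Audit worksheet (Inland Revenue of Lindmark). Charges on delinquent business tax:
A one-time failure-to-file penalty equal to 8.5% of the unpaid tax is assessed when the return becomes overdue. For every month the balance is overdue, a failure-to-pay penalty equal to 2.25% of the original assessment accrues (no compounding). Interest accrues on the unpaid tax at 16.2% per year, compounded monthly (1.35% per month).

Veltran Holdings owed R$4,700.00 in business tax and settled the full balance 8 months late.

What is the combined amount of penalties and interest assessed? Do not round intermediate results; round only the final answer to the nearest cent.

Failure-to-file penalty: 8.5% × R$4,700.00 = R$399.50
Failure-to-pay penalty: 8 × 2.25% × R$4,700.00 = R$846.00
Interest: R$4,700.00 × ((1 + 0.0135)^8 − 1) = R$4,700.00 × 0.1132431… = R$532.2427…
Penalties + interest = R$1,245.5000 + R$532.2427… = R$1,777.74

R$1,777.74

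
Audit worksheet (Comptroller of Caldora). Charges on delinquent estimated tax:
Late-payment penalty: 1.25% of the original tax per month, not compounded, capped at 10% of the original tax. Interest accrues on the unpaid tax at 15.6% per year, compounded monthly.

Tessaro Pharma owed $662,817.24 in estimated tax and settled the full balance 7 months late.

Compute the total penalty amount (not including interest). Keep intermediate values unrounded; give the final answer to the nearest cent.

Penalty: 7 × 1.25% × $662,817.24 = $57,996.51… (below the 10% cap of $66,281.72…)

$57,996.51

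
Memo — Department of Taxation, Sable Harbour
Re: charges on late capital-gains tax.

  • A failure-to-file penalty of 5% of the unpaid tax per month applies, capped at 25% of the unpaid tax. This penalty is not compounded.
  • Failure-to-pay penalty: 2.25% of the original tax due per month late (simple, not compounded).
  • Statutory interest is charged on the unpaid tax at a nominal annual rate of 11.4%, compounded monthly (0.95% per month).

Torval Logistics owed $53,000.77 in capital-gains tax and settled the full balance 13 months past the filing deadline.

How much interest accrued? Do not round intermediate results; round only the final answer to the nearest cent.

Interest: $53,000.77 × ((1 + 0.0095)^13 − 1) = $53,000.77 × 0.1307906… = $6,932.0043…

$6,932.00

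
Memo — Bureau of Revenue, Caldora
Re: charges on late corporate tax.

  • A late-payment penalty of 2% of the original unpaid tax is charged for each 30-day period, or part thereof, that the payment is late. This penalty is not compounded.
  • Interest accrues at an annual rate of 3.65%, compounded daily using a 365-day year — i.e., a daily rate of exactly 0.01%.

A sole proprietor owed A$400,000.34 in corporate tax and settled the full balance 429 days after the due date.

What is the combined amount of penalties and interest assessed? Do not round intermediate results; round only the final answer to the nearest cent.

Penalty periods: ⌈429/30⌉ = 15; penalty = 15 × 2% × A$400,000.34 = A$120,000.10…
Interest: A$400,000.34 × ((1 + 0.0001)^429 − 1) = A$400,000.34 × 0.04383127… = A$17,532.5219…
Penalties + interest = A$120,000.1020 + A$17,532.5219… = A$137,532.62

A$137,532.62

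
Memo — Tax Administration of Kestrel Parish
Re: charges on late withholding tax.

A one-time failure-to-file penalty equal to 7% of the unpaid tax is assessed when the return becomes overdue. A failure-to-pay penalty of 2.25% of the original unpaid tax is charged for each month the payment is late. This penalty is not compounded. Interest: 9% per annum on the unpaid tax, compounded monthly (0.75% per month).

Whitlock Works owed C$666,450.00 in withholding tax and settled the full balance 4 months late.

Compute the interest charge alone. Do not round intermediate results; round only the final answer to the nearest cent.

C$20,219.55

Interest: C$666,450.00 × ((1 + 0.0075)^4 − 1) = C$666,450.00 × 0.0303392… = C$20,219.5536…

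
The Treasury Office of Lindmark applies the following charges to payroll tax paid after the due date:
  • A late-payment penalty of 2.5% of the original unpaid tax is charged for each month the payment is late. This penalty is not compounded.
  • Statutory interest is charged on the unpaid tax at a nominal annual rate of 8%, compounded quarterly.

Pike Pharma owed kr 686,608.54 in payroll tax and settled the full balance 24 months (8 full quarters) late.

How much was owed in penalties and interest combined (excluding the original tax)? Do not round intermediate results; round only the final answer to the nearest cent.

Late-payment penalty = 2.5% × kr 686,608.54 × 24 mo = kr 411,965.12…
Interest (8%/yr ÷ 4 = 2%/quarter): kr 686,608.54 × ((1 + 0.02)^8 − 1) = kr 117,862.7970…
Penalties + interest = kr 411,965.1240 + kr 117,862.7970… = kr 529,827.92

kr 529,827.92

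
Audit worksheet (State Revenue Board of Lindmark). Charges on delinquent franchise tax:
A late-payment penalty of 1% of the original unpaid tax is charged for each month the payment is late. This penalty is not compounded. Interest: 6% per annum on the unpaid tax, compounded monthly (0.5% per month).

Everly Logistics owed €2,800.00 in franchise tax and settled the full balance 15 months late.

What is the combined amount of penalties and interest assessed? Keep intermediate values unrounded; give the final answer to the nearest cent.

Late-payment penalty: 15 × 1% × €2,800.00 = €420.00
Interest: €2,800.00 × ((1 + 0.005)^15 − 1) = €2,800.00 × 0.0776827… = €217.5117…
Penalties + interest = €420.0000 + €217.5117… = €637.51

€637.51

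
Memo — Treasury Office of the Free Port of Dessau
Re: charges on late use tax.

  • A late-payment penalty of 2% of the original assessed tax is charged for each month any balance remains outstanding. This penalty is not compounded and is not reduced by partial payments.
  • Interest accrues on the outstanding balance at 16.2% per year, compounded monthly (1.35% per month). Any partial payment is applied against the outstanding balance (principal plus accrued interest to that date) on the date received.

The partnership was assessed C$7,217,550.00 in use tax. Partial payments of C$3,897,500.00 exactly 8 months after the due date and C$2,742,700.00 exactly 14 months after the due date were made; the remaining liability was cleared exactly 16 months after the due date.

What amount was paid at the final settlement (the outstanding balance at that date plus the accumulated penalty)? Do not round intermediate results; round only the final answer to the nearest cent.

Balance at month 8: C$7,217,550.0000 × (1 + 0.0135)^8 = C$8,034,887.9626…
After C$3,897,500.00 payment: C$8,034,887.9626… − C$3,897,500.00 = C$4,137,387.9626…
Balance at month 14: C$4,137,387.9626… × (1 + 0.0135)^6 = C$4,484,032.6349…
After C$2,742,700.00 payment: C$4,484,032.6349… − C$2,742,700.00 = C$1,741,332.6349…
Balance at month 16: C$1,741,332.6349… × (1 + 0.0135)^2 = C$1,788,665.9739…
Penalty: 16 × 2% × C$7,217,550.00 = C$2,309,616.00
Final settlement = outstanding balance + penalty = C$1,788,665.9739… + C$2,309,616.00 = C$4,098,281.97

C$4,098,281.97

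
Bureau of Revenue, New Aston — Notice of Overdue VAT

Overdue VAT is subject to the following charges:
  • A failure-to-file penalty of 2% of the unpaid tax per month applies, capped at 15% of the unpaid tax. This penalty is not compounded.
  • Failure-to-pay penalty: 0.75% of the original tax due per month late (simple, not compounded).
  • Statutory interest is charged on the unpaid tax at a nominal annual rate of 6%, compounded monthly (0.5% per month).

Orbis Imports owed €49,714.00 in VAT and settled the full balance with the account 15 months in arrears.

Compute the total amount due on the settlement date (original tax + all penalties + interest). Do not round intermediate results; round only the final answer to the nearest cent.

Failure-to-file: 15 × 2% × €49,714.00 = €14,914.20, capped at 15% × €49,714.00 = €7,457.10
Failure-to-pay penalty: 15 × 0.75% × €49,714.00 = €5,592.83…
Interest: €49,714.00 × ((1 + 0.005)^15 − 1) = €49,714.00 × 0.0776827… = €3,861.9196…
Total = €49,714.00 + €13,049.9250 + €3,861.9196… = €66,625.84

€66,625.84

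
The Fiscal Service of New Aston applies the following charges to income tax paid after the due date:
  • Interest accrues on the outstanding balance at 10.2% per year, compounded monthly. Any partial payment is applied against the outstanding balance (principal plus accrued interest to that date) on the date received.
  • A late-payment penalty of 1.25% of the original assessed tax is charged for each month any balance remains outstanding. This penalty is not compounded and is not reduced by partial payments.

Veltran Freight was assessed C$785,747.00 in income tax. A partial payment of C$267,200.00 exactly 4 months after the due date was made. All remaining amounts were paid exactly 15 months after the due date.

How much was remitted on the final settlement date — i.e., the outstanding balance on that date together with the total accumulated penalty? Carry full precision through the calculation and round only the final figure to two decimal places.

C$746,170.91

Monthly rate = 10.2% ÷ 12 = 0.85%
Balance at month 4: C$785,747.0000 × (1 + 0.0085)^4 = C$812,804.9536…
After C$267,200.00 payment: C$812,804.9536… − C$267,200.00 = C$545,604.9536…
Balance at month 15: C$545,604.9536… × (1 + 0.0085)^11 = C$598,843.3521…
Penalty: 15 × 1.25% × C$785,747.00 = C$147,327.56…
Final settlement = outstanding balance + penalty = C$598,843.3521… + C$147,327.56… = C$746,170.91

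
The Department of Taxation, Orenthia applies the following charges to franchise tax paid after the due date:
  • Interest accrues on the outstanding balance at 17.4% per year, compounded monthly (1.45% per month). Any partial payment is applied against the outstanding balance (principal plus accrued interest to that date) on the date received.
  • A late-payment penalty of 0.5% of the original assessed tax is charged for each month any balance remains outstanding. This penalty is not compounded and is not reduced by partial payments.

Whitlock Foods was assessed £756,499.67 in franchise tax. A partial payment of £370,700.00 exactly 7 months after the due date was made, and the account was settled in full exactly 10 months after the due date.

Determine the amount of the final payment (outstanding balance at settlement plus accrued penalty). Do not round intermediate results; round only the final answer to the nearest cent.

Balance at month 7: £756,499.6700 × (1 + 0.0145)^7 = £836,706.4223…
After £370,700.00 payment: £836,706.4223… − £370,700.00 = £466,006.4223…
Balance at month 10: £466,006.4223… × (1 + 0.0145)^3 = £486,573.0559…
Penalty: 10 × 0.5% × £756,499.67 = £37,824.98…
Final settlement = outstanding balance + penalty = £486,573.0559… + £37,824.98… = £524,398.04

£524,398.04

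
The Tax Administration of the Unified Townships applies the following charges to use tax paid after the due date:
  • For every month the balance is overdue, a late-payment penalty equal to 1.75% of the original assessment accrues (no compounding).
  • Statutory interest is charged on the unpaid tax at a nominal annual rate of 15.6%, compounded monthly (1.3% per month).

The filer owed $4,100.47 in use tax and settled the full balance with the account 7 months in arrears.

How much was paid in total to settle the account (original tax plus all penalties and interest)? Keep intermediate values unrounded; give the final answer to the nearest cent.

$4,990.79

Late-payment penalty = 1.75% × $4,100.47 × 7 mo = $502.31…
Interest: $4,100.47 × ((1 + 0.013)^7 − 1) = $4,100.47 × 0.0946269… = $388.0148…
Total = $4,100.47 + $502.3076… + $388.0148… = $4,990.79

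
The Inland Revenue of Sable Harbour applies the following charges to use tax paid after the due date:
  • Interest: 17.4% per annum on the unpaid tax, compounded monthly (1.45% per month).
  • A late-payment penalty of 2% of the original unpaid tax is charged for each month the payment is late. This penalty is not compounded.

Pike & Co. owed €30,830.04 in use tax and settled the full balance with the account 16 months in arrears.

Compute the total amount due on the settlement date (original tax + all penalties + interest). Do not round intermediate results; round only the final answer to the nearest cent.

€48,681.27

Late-payment penalty: 16 × 2% × €30,830.04 = €9,865.61…
Interest: €30,830.04 × ((1 + 0.0145)^16 − 1) = €30,830.04 × 0.2590206… = €7,985.6142…
Total = €30,830.04 + €9,865.6128 + €7,985.6142… = €48,681.27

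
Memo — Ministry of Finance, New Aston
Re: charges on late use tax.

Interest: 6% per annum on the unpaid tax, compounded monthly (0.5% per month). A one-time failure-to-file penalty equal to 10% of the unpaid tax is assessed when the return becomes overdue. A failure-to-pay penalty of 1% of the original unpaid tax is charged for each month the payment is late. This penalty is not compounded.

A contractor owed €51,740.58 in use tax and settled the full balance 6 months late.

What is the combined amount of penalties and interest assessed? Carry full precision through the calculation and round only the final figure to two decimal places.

Failure-to-file penalty: 10% × €51,740.58 = €5,174.06…
Failure-to-pay penalty = 1% × €51,740.58 × 6 mo = €3,104.43…
Interest: €51,740.58 × ((1 + 0.005)^6 − 1) = €51,740.58 × 0.0303775… = €1,571.7500…
Penalties + interest = €8,278.4928 + €1,571.7500… = €9,850.24

€9,850.24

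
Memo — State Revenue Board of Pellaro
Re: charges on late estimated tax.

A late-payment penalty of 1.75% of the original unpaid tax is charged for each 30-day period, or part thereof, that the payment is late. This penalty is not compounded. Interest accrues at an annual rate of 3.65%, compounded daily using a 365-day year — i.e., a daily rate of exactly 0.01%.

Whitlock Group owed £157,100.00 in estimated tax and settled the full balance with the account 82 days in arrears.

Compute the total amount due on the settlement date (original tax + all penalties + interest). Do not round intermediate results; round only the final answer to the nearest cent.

Penalty periods: ⌈82/30⌉ = 3; penalty = 3 × 1.75% × £157,100.00 = £8,247.75
Interest: £157,100.00 × ((1 + 0.0001)^82 − 1) = £157,100.00 × 0.00823330… = £1,293.4512…
Total = £157,100.00 + £8,247.7500 + £1,293.4512… = £166,641.20

£166,641.20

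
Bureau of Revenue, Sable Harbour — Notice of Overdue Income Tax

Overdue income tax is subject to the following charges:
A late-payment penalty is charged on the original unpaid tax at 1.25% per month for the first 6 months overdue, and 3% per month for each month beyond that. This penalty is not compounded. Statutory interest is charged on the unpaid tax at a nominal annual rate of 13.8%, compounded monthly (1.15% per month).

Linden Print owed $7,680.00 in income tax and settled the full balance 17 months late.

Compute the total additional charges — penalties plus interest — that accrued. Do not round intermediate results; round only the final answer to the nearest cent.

$4,758.24

Penalty, months 1–6: 6 × 1.25% × $7,680.00 = $576.00
Penalty, months 7–17: 11 × 3% × $7,680.00 = $2,534.40
Interest: $7,680.00 × ((1 + 0.0115)^17 − 1) = $7,680.00 × 0.2145631… = $1,647.8446…
Penalties + interest = $3,110.4000 + $1,647.8446… = $4,758.24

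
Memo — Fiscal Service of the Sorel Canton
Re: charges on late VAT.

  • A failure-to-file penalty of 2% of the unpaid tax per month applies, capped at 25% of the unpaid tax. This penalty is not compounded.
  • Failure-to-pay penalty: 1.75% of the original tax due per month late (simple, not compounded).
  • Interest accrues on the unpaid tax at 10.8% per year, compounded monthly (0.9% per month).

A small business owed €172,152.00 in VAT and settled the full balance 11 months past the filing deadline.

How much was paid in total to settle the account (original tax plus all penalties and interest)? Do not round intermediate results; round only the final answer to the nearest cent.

Failure-to-file: 11 × 2% × €172,152.00 = €37,873.44 (under the 25% cap)
Failure-to-pay penalty = 1.75% × €172,152.00 × 11 mo = €33,139.26
Interest: €172,152.00 × ((1 + 0.009)^11 − 1) = €172,152.00 × 0.1035775… = €17,831.0699…
Total = €172,152.00 + €71,012.7000 + €17,831.0699… = €260,995.77

€260,995.77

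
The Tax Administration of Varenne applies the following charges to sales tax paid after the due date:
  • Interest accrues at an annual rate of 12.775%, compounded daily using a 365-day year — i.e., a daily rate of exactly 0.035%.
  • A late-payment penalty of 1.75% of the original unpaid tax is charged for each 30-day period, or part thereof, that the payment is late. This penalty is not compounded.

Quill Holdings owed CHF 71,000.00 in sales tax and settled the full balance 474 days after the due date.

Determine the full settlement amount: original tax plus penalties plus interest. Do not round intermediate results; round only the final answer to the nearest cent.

Penalty periods: ⌈474/30⌉ = 16; penalty = 16 × 1.75% × CHF 71,000.00 = CHF 19,880.00
Interest: CHF 71,000.00 × ((1 + 0.00035)^474 − 1) = CHF 71,000.00 × 0.18042079… = CHF 12,809.8759…
Total = CHF 71,000.00 + CHF 19,880.0000 + CHF 12,809.8759… = CHF 103,689.88

CHF 103,689.88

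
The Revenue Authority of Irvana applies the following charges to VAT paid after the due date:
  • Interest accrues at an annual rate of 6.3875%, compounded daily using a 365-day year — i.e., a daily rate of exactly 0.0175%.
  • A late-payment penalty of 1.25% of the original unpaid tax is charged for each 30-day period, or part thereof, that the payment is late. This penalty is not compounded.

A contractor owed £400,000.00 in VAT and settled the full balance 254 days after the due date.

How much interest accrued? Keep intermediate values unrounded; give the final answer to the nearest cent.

£18,179.45

Interest: £400,000.00 × ((1 + 0.000175)^254 − 1) = £400,000.00 × 0.04544864… = £18,179.4548…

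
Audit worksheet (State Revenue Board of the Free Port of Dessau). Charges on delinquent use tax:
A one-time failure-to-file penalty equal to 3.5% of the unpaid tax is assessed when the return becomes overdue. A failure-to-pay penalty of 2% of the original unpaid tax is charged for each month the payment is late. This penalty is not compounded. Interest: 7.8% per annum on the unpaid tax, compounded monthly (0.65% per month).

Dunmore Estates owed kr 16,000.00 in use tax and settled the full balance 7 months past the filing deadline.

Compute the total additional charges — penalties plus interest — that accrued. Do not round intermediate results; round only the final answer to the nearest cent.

kr 3,542.35

Failure-to-file penalty: 3.5% × kr 16,000.00 = kr 560.00
Failure-to-pay penalty = 2% × kr 16,000.00 × 7 mo = kr 2,240.00
Interest: kr 16,000.00 × ((1 + 0.0065)^7 − 1) = kr 16,000.00 × 0.0463969… = kr 742.3508…
Penalties + interest = kr 2,800.0000 + kr 742.3508… = kr 3,542.35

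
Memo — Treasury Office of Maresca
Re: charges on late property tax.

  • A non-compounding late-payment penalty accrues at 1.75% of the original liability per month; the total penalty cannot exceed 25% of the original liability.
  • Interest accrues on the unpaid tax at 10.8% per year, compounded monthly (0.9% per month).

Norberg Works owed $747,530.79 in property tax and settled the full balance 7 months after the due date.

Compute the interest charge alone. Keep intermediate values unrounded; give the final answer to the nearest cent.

Interest: $747,530.79 × ((1 + 0.009)^7 − 1) = $747,530.79 × 0.0647267… = $48,385.2355…

$48,385.24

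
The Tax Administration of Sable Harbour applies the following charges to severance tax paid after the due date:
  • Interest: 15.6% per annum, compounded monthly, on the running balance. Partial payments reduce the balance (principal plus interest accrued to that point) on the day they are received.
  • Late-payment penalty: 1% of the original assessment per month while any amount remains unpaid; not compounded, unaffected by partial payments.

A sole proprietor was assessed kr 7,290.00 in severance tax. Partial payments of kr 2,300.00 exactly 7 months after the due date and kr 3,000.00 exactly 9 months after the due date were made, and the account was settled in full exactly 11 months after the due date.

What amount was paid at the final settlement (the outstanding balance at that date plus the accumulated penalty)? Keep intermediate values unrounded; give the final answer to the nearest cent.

Monthly rate = 15.6% ÷ 12 = 1.3%
Balance at month 7: kr 7,290.0000 × (1 + 0.013)^7 = kr 7,979.8301…
After kr 2,300.00 payment: kr 7,979.8301… − kr 2,300.00 = kr 5,679.8301…
Balance at month 9: kr 5,679.8301… × (1 + 0.013)^2 = kr 5,828.4656…
After kr 3,000.00 payment: kr 5,828.4656… − kr 3,000.00 = kr 2,828.4656…
Balance at month 11: kr 2,828.4656… × (1 + 0.013)^2 = kr 2,902.4837…
Penalty: 11 × 1% × kr 7,290.00 = kr 801.90
Final settlement = outstanding balance + penalty = kr 2,902.4837… + kr 801.90 = kr 3,704.38

kr 3,704.38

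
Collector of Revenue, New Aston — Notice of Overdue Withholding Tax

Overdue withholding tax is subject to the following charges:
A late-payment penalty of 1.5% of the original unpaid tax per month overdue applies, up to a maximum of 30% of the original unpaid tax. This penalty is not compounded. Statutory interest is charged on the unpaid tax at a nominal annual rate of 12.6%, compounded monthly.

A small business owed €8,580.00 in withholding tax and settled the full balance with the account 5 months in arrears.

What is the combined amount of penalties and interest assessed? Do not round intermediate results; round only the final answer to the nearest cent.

€1,103.51

Penalty: 5 × 1.5% × €8,580.00 = €643.50 (below the 30% cap of €2,574.00)
Interest (12.6%/yr ÷ 12 = 1.05%/month): €8,580.00 × ((1 + 0.0105)^5 − 1) = €460.0093…
Penalties + interest = €643.5000 + €460.0093… = €1,103.51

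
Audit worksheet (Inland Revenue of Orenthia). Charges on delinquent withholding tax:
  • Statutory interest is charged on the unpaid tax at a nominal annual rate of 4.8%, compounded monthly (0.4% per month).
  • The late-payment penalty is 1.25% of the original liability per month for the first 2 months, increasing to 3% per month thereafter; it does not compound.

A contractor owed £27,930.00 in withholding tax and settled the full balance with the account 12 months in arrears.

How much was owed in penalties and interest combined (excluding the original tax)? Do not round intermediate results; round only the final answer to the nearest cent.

Penalty, months 1–2: 2 × 1.25% × £27,930.00 = £698.25
Penalty, months 3–12: 10 × 3% × £27,930.00 = £8,379.00
Interest: £27,930.00 × ((1 + 0.004)^12 − 1) = £27,930.00 × 0.0490702… = £1,370.5309…
Penalties + interest = £9,077.2500 + £1,370.5309… = £10,447.78

£10,447.78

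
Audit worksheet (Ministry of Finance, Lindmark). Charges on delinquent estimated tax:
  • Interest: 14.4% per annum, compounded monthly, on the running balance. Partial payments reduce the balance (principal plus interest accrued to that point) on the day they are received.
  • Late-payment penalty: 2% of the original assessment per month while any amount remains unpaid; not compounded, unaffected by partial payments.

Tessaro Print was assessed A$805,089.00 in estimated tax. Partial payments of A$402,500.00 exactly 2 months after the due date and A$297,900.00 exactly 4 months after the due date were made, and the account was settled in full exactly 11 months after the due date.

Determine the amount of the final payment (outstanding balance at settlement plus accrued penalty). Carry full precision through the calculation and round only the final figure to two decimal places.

Monthly rate = 14.4% ÷ 12 = 1.2%
Balance at month 2: A$805,089.0000 × (1 + 0.012)^2 = A$824,527.0688…
After A$402,500.00 payment: A$824,527.0688… − A$402,500.00 = A$422,027.0688…
Balance at month 4: A$422,027.0688… × (1 + 0.012)^2 = A$432,216.4904…
After A$297,900.00 payment: A$432,216.4904… − A$297,900.00 = A$134,316.4904…
Balance at month 11: A$134,316.4904… × (1 + 0.012)^7 = A$146,013.4703…
Penalty: 11 × 2% × A$805,089.00 = A$177,119.58
Final settlement = outstanding balance + penalty = A$146,013.4703… + A$177,119.58 = A$323,133.05

A$323,133.05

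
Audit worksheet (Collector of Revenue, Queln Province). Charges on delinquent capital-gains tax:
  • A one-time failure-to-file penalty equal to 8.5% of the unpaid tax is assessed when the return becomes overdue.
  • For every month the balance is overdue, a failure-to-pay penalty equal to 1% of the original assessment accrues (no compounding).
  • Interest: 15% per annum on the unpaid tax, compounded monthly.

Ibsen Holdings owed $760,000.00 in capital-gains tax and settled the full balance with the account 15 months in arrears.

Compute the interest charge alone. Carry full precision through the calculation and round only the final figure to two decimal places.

$155,670.18

Interest (15%/yr ÷ 12 = 1.25%/month): $760,000.00 × ((1 + 0.0125)^15 − 1) = $155,670.1790…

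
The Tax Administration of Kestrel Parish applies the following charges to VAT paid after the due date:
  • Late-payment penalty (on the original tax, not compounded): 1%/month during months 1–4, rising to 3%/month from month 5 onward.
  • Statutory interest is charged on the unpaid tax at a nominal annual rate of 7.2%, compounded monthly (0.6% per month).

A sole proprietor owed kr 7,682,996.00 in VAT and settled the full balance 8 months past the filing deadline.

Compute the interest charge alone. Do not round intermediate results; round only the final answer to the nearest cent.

Interest: kr 7,682,996.00 × ((1 + 0.006)^8 − 1) = kr 7,682,996.00 × 0.0490202… = kr 376,621.9018…

kr 376,621.90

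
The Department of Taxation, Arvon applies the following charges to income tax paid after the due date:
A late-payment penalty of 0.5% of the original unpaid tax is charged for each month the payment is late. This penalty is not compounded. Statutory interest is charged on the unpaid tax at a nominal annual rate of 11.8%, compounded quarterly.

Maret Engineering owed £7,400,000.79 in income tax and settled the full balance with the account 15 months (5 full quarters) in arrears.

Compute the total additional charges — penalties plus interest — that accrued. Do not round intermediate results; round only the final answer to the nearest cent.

Late-payment penalty: 15 × 0.5% × £7,400,000.79 = £555,000.06…
Interest (11.8%/yr ÷ 4 = 2.95%/quarter): £7,400,000.79 × ((1 + 0.0295)^5 − 1) = £1,157,826.5661…
Penalties + interest = £555,000.0593… + £1,157,826.5661… = £1,712,826.63

£1,712,826.63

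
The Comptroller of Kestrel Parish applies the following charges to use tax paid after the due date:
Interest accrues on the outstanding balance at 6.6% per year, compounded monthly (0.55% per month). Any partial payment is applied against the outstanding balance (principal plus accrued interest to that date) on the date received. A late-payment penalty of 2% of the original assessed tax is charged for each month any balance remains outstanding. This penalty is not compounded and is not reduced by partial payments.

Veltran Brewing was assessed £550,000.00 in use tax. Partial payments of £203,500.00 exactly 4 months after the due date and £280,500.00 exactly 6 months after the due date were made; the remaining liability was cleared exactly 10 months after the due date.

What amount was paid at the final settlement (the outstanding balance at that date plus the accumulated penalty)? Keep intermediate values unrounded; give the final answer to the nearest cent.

£193,979.16

Balance at month 4: £550,000.0000 × (1 + 0.0055)^4 = £562,200.1915…
After £203,500.00 payment: £562,200.1915… − £203,500.00 = £358,700.1915…
Balance at month 6: £358,700.1915… × (1 + 0.0055)^2 = £362,656.7443…
After £280,500.00 payment: £362,656.7443… − £280,500.00 = £82,156.7443…
Balance at month 10: £82,156.7443… × (1 + 0.0055)^4 = £83,979.1589…
Penalty: 10 × 2% × £550,000.00 = £110,000.00
Final settlement = outstanding balance + penalty = £83,979.1589… + £110,000.00 = £193,979.16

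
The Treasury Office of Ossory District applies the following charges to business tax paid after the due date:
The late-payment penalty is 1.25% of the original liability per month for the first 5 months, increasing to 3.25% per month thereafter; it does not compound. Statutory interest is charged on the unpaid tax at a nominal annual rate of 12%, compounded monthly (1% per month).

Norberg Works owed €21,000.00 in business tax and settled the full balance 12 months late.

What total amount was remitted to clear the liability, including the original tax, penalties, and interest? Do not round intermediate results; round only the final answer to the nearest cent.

€29,753.33

Penalty, months 1–5: 5 × 1.25% × €21,000.00 = €1,312.50
Penalty, months 6–12: 7 × 3.25% × €21,000.00 = €4,777.50
Interest: €21,000.00 × ((1 + 0.01)^12 − 1) = €21,000.00 × 0.1268250… = €2,663.3256…
Total = €21,000.00 + €6,090.0000 + €2,663.3256… = €29,753.33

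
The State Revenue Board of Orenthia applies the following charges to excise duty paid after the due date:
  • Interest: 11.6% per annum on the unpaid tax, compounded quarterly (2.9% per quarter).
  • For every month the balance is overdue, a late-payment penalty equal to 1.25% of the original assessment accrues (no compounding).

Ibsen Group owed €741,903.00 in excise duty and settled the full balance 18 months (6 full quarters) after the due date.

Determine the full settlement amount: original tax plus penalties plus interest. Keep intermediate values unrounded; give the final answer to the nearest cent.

Late-payment penalty: 18 × 1.25% × €741,903.00 = €166,928.18…
Interest: €741,903.00 × ((1 + 0.029)^6 − 1) = €741,903.00 × 0.1871135… = €138,820.0765…
Total = €741,903.00 + €166,928.1750 + €138,820.0765… = €1,047,651.25

€1,047,651.25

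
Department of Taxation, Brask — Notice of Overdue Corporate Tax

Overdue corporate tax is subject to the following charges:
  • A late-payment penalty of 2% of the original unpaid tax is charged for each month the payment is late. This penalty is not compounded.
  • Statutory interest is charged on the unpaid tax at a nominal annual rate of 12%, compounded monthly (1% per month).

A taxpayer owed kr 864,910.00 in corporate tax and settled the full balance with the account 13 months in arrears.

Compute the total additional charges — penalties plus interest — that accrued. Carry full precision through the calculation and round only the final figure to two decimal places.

Late-payment penalty = 2% × kr 864,910.00 × 13 mo = kr 224,876.60
Interest: kr 864,910.00 × ((1 + 0.01)^13 − 1) = kr 864,910.00 × 0.1380933… = kr 119,438.2592…
Penalties + interest = kr 224,876.6000 + kr 119,438.2592… = kr 344,314.86

kr 344,314.86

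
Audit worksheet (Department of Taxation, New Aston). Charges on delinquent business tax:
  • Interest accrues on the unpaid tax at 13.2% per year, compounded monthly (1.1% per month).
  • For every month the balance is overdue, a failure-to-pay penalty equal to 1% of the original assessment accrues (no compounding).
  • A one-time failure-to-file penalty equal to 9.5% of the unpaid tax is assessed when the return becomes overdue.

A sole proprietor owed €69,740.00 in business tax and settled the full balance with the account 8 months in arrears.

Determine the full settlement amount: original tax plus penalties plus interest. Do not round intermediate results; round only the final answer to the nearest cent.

Failure-to-file penalty: 9.5% × €69,740.00 = €6,625.30
Failure-to-pay penalty: 8 × 1% × €69,740.00 = €5,579.20
Interest: €69,740.00 × ((1 + 0.011)^8 − 1) = €69,740.00 × 0.0914636… = €6,378.6694…
Total = €69,740.00 + €12,204.5000 + €6,378.6694… = €88,323.17

€88,323.17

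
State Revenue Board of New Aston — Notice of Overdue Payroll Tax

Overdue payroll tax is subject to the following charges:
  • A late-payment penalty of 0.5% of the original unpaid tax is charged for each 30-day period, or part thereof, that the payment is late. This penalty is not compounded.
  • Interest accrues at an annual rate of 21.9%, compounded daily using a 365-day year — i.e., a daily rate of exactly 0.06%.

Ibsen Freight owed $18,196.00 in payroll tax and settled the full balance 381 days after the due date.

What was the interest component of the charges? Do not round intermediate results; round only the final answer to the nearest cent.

Interest: $18,196.00 × ((1 + 0.0006)^381 − 1) = $18,196.00 × 0.25675305… = $4,671.8784…

$4,671.88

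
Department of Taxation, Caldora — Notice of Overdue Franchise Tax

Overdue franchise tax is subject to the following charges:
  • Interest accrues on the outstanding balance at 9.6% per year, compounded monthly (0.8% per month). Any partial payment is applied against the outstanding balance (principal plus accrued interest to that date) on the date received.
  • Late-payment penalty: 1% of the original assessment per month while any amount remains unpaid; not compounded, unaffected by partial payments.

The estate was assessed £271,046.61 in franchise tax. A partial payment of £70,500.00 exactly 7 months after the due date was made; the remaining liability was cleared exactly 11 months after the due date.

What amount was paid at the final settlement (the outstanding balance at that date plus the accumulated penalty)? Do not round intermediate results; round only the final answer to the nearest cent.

Balance at month 7: £271,046.6100 × (1 + 0.008)^7 = £286,594.4030…
After £70,500.00 payment: £286,594.4030… − £70,500.00 = £216,094.4030…
Balance at month 11: £216,094.4030… × (1 + 0.008)^4 = £223,092.8476…
Penalty: 11 × 1% × £271,046.61 = £29,815.13…
Final settlement = outstanding balance + penalty = £223,092.8476… + £29,815.13… = £252,907.97

£252,907.97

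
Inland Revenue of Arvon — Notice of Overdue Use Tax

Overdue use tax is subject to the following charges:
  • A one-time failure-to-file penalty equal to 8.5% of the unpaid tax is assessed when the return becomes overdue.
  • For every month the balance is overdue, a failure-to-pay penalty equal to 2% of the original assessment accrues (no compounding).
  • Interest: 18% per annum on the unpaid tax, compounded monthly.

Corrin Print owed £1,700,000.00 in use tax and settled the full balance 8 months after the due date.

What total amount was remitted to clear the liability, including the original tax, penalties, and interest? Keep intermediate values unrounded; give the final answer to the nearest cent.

Failure-to-file penalty: 8.5% × £1,700,000.00 = £144,500.00
Failure-to-pay penalty: 8 × 2% × £1,700,000.00 = £272,000.00
Interest (18%/yr ÷ 12 = 1.5%/month): £1,700,000.00 × ((1 + 0.015)^8 − 1) = £215,037.3972…
Total = £1,700,000.00 + £416,500.0000 + £215,037.3972… = £2,331,537.40

£2,331,537.40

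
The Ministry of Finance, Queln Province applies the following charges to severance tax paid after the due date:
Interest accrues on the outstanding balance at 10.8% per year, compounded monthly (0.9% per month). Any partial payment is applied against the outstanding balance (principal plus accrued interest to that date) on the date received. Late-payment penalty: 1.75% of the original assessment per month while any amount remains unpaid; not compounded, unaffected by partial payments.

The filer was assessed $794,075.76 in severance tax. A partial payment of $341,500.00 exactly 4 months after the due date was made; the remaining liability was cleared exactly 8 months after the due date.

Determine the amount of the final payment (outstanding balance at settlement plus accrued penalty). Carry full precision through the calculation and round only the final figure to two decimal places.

Balance at month 4: $794,075.7600 × (1 + 0.009)^4 = $823,050.7289…
After $341,500.00 payment: $823,050.7289… − $341,500.00 = $481,550.7289…
Balance at month 8: $481,550.7289… × (1 + 0.009)^4 = $499,121.9962…
Penalty: 8 × 1.75% × $794,075.76 = $111,170.61…
Final settlement = outstanding balance + penalty = $499,121.9962… + $111,170.61… = $610,292.60

$610,292.60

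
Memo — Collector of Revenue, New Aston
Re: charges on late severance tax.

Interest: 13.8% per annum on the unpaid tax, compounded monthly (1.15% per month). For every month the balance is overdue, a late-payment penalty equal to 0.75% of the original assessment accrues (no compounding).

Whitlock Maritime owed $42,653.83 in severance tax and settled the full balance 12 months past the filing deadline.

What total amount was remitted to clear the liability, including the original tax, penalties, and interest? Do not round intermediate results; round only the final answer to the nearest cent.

Late-payment penalty: 12 × 0.75% × $42,653.83 = $3,838.84…
Interest: $42,653.83 × ((1 + 0.0115)^12 − 1) = $42,653.83 × 0.1470719… = $6,273.1803…
Total = $42,653.83 + $3,838.8447 + $6,273.1803… = $52,765.86

$52,765.86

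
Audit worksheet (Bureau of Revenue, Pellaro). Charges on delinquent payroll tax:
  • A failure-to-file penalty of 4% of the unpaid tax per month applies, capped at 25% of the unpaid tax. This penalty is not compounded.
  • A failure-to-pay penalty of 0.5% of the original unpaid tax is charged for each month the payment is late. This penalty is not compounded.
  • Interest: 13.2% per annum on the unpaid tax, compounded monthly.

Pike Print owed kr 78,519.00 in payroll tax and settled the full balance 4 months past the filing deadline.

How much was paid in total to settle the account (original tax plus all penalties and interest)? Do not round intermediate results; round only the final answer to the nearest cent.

Failure-to-file: 4 × 4% × kr 78,519.00 = kr 12,563.04 (under the 25% cap)
Failure-to-pay penalty = 0.5% × kr 78,519.00 × 4 mo = kr 1,570.38
Interest (13.2%/yr ÷ 12 = 1.1%/month): kr 78,519.00 × ((1 + 0.011)^4 − 1) = kr 3,512.2600…
Total = kr 78,519.00 + kr 14,133.4200 + kr 3,512.2600… = kr 96,164.68

kr 96,164.68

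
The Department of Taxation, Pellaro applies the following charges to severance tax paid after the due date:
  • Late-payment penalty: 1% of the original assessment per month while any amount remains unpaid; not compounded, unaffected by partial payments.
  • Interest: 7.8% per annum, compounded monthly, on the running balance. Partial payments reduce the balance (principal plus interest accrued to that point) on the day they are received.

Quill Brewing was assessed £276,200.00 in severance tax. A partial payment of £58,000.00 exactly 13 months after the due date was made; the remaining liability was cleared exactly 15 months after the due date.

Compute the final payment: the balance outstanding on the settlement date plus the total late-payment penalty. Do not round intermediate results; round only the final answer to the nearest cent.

£287,063.54

Monthly rate = 7.8% ÷ 12 = 0.65%
Balance at month 13: £276,200.0000 × (1 + 0.0065)^13 = £300,471.1673…
After £58,000.00 payment: £300,471.1673… − £58,000.00 = £242,471.1673…
Balance at month 15: £242,471.1673… × (1 + 0.0065)^2 = £245,633.5369…
Penalty: 15 × 1% × £276,200.00 = £41,430.00
Final settlement = outstanding balance + penalty = £245,633.5369… + £41,430.00 = £287,063.54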